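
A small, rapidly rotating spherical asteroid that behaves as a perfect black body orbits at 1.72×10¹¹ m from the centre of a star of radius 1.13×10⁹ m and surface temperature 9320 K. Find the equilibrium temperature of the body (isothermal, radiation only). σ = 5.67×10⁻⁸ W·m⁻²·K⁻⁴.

T ≈ 534 K

The star's surface emits σT_*⁴; at distance d the flux is S = σT_*⁴(R_*/d)².
S = 5.67×10⁻⁸·(9320)⁴·(1.13×10⁹/1.72×10¹¹)² = 18460 W/m².
For an isothermal sphere T⁴ = (1−a)S/(4σ) = 8.141×10¹⁰ K⁴.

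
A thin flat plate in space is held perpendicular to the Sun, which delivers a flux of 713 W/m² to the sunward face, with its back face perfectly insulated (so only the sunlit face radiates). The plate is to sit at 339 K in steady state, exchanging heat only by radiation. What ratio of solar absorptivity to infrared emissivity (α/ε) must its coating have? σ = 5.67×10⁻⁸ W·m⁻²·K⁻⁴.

Balance: αS·A = εσ·1A·T⁴ ⇒ α/ε = σT⁴/S.
α/ε = 5.67×10⁻⁸·(339)⁴/713 = 5.67×10⁻⁸·1.321×10¹⁰/713.

α/ε ≈ 1.05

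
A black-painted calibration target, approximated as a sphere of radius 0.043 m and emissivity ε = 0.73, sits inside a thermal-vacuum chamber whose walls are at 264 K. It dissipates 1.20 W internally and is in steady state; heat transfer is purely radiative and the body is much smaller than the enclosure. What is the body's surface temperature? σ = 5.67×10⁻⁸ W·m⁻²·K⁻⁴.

T ≈ 280 K

For a small grey body in a large enclosure, net radiated power = εσA(T⁴ − T_w⁴).
Steady state: P = εσA(T⁴ − T_w⁴) with A = 4πr² = 0.02324 m².
T⁴ = P/(εσA) + T_w⁴ = 1.20/(0.73·5.67×10⁻⁸·0.02324) + (264)⁴
    = 1.248×10⁹ + 4.858×10⁹ = 6.105×10⁹ K⁴.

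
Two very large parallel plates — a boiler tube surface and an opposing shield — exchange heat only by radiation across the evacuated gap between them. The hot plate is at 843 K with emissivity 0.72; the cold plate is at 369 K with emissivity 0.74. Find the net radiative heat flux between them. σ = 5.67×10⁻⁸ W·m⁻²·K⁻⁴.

For two infinite grey parallel plates, q = σ(T₁⁴ − T₂⁴)/(1/ε₁ + 1/ε₂ − 1).
T₁⁴ − T₂⁴ = 5.050×10¹¹ − 1.854×10¹⁰ = 4.865×10¹¹ K⁴.
1/ε₁ + 1/ε₂ − 1 = 1.389 + 1.351 − 1 = 1.740.
q = 5.67×10⁻⁸ × 4.865×10¹¹ / 1.740.

q ≈ 15900 W/m²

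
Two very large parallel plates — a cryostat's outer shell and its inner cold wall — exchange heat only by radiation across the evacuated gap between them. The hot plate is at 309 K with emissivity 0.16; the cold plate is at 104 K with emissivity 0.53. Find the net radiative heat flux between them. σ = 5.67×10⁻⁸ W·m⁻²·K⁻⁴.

For two infinite grey parallel plates, q = σ(T₁⁴ − T₂⁴)/(1/ε₁ + 1/ε₂ − 1).
T₁⁴ − T₂⁴ = 9.117×10⁹ − 1.170×10⁸ = 9.000×10⁹ K⁴.
1/ε₁ + 1/ε₂ − 1 = 6.250 + 1.887 − 1 = 7.137.
q = 5.67×10⁻⁸ × 9.000×10⁹ / 7.137.

q ≈ 71.5 W/m²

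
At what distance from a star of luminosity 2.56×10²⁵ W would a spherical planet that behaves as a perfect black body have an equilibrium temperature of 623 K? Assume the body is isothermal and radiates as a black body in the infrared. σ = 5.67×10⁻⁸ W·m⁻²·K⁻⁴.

d ≈ 7.72×10⁹ m

For an isothermal black-emitting sphere, (1−a)S·πr² = σ·4πr²·T⁴ ⇒ S = 4σT⁴/(1−a).
S = 4·5.67×10⁻⁸·(623)⁴/1.00 = 34170 W/m².
Flux falls as S = L/(4πd²), so d = √(L/(4πS)) = √(2.56×10²⁵/(4π·34170)).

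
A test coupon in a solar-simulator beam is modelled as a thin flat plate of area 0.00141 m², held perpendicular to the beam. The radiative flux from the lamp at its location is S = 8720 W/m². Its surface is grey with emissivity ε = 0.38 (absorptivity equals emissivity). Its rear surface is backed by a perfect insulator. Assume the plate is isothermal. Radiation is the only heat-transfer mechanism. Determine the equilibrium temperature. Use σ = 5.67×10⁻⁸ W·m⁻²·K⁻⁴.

T ≈ 626 K

At equilibrium, absorbed power = emitted power.
Absorbing cross-section = A = 0.001410 m²; emitting surface = A = 0.001410 m² (ratio 1).
εS·A_cross = εσ·A_surf·T⁴  ⇒  T⁴ = S/(1σ)   (ε cancels).
T⁴ = 8720/(1·5.67×10⁻⁸) = 1.538×10¹¹ K⁴.
T = (1.538×10¹¹)^(1/4).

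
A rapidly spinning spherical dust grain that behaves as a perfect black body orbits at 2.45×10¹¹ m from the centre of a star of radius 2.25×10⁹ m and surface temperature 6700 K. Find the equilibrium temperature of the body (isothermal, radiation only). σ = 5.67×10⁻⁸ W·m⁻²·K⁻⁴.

T ≈ 454 K

The star's surface emits σT_*⁴; at distance d the flux is S = σT_*⁴(R_*/d)².
S = 5.67×10⁻⁸·(6700)⁴·(2.25×10⁹/2.45×10¹¹)² = 9636 W/m².
For an isothermal sphere T⁴ = (1−a)S/(4σ) = 4.249×10¹⁰ K⁴.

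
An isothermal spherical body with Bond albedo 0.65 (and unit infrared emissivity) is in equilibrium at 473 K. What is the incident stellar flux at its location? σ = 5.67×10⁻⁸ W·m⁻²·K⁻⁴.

S ≈ 32400 W/m²

(1−a)S·πr² = σ·4πr²·T⁴ ⇒ S = 4σT⁴/(1−a).
S = 4·5.67×10⁻⁸·5.005×10¹⁰/0.350.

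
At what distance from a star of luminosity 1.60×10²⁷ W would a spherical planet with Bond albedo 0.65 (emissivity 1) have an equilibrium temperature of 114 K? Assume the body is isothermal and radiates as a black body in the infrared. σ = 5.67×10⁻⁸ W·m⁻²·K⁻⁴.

d ≈ 1.08×10¹² m

For an isothermal black-emitting sphere, (1−a)S·πr² = σ·4πr²·T⁴ ⇒ S = 4σT⁴/(1−a).
S = 4·5.67×10⁻⁸·(114)⁴/0.350 = 109.4 W/m².
Flux falls as S = L/(4πd²), so d = √(L/(4πS)) = √(1.60×10²⁷/(4π·109.4)).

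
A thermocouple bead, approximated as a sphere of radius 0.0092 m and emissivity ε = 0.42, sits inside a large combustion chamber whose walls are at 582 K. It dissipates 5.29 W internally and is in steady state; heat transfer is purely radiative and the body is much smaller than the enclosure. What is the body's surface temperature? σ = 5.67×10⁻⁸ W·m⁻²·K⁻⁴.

T ≈ 754 K

For a small grey body in a large enclosure, net radiated power = εσA(T⁴ − T_w⁴).
Steady state: P = εσA(T⁴ − T_w⁴) with A = 4πr² = 0.001064 m².
T⁴ = P/(εσA) + T_w⁴ = 5.29/(0.42·5.67×10⁻⁸·0.001064) + (582)⁴
    = 2.089×10¹¹ + 1.147×10¹¹ = 3.236×10¹¹ K⁴.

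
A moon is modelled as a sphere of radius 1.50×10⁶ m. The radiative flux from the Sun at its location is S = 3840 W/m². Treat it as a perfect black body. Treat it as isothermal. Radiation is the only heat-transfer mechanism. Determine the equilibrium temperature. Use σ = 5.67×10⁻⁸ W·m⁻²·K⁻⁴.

At equilibrium, absorbed power = emitted power.
Absorbing cross-section = πr² = 7.069×10¹² m²; emitting surface = 4πr² = 2.827×10¹³ m² (ratio 4).
S·A_cross = εσ·A_surf·T⁴  ⇒  T⁴ = S/(4σ).
T⁴ = 1.00·3840/(4·5.67×10⁻⁸) = 1.693×10¹⁰ K⁴.
T = (1.693×10¹⁰)^(1/4).

T ≈ 361 K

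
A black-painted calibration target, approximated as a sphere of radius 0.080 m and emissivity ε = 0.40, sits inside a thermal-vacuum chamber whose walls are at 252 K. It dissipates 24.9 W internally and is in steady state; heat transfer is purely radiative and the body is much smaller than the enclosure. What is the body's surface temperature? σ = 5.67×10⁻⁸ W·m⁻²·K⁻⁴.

For a small grey body in a large enclosure, net radiated power = εσA(T⁴ − T_w⁴).
Steady state: P = εσA(T⁴ − T_w⁴) with A = 4πr² = 0.08042 m².
T⁴ = P/(εσA) + T_w⁴ = 24.9/(0.40·5.67×10⁻⁸·0.08042) + (252)⁴
    = 1.365×10¹⁰ + 4.033×10⁹ = 1.768×10¹⁰ K⁴.

T ≈ 365 K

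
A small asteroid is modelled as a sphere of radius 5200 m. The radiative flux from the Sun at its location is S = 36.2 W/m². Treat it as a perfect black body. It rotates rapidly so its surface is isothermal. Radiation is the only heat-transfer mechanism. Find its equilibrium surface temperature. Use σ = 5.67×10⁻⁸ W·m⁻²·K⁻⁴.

At equilibrium, absorbed power = emitted power.
Absorbing cross-section = πr² = 8.495×10⁷ m²; emitting surface = 4πr² = 3.398×10⁸ m² (ratio 4).
S·A_cross = εσ·A_surf·T⁴  ⇒  T⁴ = S/(4σ).
T⁴ = 1.00·36.2/(4·5.67×10⁻⁸) = 1.596×10⁸ K⁴.
T = (1.596×10⁸)^(1/4).

T ≈ 112 K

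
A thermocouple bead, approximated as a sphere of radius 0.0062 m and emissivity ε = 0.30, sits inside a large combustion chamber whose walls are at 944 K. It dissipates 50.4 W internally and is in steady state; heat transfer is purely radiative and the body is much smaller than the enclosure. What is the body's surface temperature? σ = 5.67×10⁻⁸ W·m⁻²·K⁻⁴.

For a small grey body in a large enclosure, net radiated power = εσA(T⁴ − T_w⁴).
Steady state: P = εσA(T⁴ − T_w⁴) with A = 4πr² = 4.831×10⁻⁴ m².
T⁴ = P/(εσA) + T_w⁴ = 50.4/(0.30·5.67×10⁻⁸·4.831×10⁻⁴) + (944)⁴
    = 6.134×10¹² + 7.941×10¹¹ = 6.928×10¹² K⁴.

T ≈ 1620 K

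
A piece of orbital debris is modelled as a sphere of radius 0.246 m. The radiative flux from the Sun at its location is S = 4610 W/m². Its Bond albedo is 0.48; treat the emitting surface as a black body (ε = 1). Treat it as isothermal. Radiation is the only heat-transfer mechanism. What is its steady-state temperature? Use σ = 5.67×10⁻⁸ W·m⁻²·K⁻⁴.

At equilibrium, absorbed power = emitted power.
Absorbing cross-section = πr² = 0.1901 m²; emitting surface = 4πr² = 0.7605 m² (ratio 4).
(1−a)S·A_cross = εσ·A_surf·T⁴  ⇒  T⁴ = (1−a)S/(4σ).
T⁴ = 0.520·4610/(4·5.67×10⁻⁸) = 1.057×10¹⁰ K⁴.
T = (1.057×10¹⁰)^(1/4).

T ≈ 321 K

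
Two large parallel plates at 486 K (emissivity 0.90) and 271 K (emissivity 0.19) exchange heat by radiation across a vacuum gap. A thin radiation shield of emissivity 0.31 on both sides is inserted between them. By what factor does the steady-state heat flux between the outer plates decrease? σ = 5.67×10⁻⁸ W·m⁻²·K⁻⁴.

factor ≈ 2.01

Without shield: q₀ = σΔ(T⁴)/(1/ε₁+1/ε₂−1) with denominator 5.374.
With shield the two gaps are in series; the resistances add: (1/ε₁+1/ε_s−1)+(1/ε_s+1/ε₂−1) = 3.337+7.489 = 10.83.
Heat-flux ratio q₀/q = 10.83/5.374.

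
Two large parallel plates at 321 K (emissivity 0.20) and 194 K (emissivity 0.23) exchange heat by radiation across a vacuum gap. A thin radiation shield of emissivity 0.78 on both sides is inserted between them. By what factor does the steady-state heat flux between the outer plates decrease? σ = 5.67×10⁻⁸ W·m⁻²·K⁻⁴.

Without shield: q₀ = σΔ(T⁴)/(1/ε₁+1/ε₂−1) with denominator 8.348.
With shield the two gaps are in series; the resistances add: (1/ε₁+1/ε_s−1)+(1/ε_s+1/ε₂−1) = 5.282+4.630 = 9.912.
Heat-flux ratio q₀/q = 9.912/8.348.

factor ≈ 1.19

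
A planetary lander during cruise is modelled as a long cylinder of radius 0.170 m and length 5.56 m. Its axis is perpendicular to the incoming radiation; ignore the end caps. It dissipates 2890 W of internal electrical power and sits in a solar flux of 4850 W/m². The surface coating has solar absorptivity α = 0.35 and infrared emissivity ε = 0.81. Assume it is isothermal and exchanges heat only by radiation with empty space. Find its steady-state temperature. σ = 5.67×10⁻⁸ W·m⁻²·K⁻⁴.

At steady state, absorbed solar power + internal power = radiated power.
Absorbed: α·S·A_cross = 0.35·4850·1.890 = 3209 W (cross-section 2rL).
Total input = 3209 + 2890 = 6099 W.
Radiated: εσ·A_surf·T⁴ with A_surf = 2πrL = 5.939 m².
T⁴ = 6099/(0.81·5.67×10⁻⁸·5.939) = 2.236×10¹⁰ K⁴.

T ≈ 387 K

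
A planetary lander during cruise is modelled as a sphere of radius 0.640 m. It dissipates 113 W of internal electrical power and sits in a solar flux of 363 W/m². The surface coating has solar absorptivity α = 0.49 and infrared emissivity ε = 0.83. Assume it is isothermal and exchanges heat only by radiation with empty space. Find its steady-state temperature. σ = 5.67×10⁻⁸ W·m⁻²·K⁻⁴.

At steady state, absorbed solar power + internal power = radiated power.
Absorbed: α·S·A_cross = 0.49·363·1.287 = 228.9 W (cross-section πr²).
Total input = 228.9 + 113 = 341.9 W.
Radiated: εσ·A_surf·T⁴ with A_surf = 4πr² = 5.147 m².
T⁴ = 341.9/(0.83·5.67×10⁻⁸·5.147) = 1.411×10⁹ K⁴.

T ≈ 194 K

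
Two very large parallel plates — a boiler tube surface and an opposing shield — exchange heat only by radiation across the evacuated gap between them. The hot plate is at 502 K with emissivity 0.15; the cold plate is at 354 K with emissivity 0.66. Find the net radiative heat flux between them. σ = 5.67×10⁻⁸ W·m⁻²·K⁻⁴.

For two infinite grey parallel plates, q = σ(T₁⁴ − T₂⁴)/(1/ε₁ + 1/ε₂ − 1).
T₁⁴ − T₂⁴ = 6.351×10¹⁰ − 1.570×10¹⁰ = 4.780×10¹⁰ K⁴.
1/ε₁ + 1/ε₂ − 1 = 6.667 + 1.515 − 1 = 7.182.
q = 5.67×10⁻⁸ × 4.780×10¹⁰ / 7.182.

q ≈ 377 W/m²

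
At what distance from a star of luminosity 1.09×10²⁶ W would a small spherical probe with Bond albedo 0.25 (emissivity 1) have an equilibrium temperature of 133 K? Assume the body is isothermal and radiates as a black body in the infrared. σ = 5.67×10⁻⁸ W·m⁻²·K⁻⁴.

d ≈ 3.03×10¹¹ m

For an isothermal black-emitting sphere, (1−a)S·πr² = σ·4πr²·T⁴ ⇒ S = 4σT⁴/(1−a).
S = 4·5.67×10⁻⁸·(133)⁴/0.750 = 94.62 W/m².
Flux falls as S = L/(4πd²), so d = √(L/(4πS)) = √(1.09×10²⁶/(4π·94.62)).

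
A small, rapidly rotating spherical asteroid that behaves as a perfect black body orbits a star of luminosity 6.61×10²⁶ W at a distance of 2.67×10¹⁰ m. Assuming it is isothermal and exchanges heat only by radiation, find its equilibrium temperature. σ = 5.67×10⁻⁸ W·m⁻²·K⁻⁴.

T ≈ 755 K

First find the stellar flux at distance d: S = L/(4πd²) = 6.61×10²⁶/(4π·(2.67×10¹⁰)²) = 73790 W/m².
For an isothermal sphere, absorbed (1−a)S·πr² = emitted σ·4πr²·T⁴, so T⁴ = (1−a)S/(4σ).
T⁴ = 1.00·73790/(4·5.67×10⁻⁸) = 3.253×10¹¹ K⁴.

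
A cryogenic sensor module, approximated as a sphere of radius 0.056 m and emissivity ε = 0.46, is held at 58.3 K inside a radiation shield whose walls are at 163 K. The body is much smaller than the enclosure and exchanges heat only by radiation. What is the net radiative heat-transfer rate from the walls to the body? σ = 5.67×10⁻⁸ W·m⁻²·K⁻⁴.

P_net ≈ 0.714 W

For a small grey body in a large enclosure: P_net = εσA(T_body⁴ − T_wall⁴).
A = 4πr² = 0.03941 m²; T_body⁴ − T_wall⁴ = 1.155×10⁷ − 7.059×10⁸ = -6.944×10⁸ K⁴.
|P_net| = 0.46·5.67×10⁻⁸·0.03941·6.944×10⁸.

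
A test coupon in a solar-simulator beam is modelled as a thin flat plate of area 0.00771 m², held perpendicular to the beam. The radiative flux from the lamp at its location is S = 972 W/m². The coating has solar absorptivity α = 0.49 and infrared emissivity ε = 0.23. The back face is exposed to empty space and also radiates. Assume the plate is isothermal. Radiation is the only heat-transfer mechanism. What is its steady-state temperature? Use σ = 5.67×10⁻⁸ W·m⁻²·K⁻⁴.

At equilibrium, absorbed power = emitted power.
Absorbing cross-section = A = 0.007710 m²; emitting surface = 2A = 0.01542 m² (ratio 2).
αS·A_cross = εσ·A_surf·T⁴  ⇒  T⁴ = αS/(ε·2σ).
T⁴ = 0.490·972/(0.23·2·5.67×10⁻⁸) = 1.826×10¹⁰ K⁴.
T = (1.826×10¹⁰)^(1/4).

T ≈ 368 K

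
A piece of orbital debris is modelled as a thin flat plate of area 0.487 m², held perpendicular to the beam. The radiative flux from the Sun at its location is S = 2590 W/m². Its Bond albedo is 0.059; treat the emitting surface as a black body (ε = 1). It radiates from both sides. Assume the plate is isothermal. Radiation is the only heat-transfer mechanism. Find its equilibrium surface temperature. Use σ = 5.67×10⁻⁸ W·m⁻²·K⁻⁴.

T ≈ 383 K

At equilibrium, absorbed power = emitted power.
Absorbing cross-section = A = 0.4870 m²; emitting surface = 2A = 0.9740 m² (ratio 2).
(1−a)S·A_cross = εσ·A_surf·T⁴  ⇒  T⁴ = (1−a)S/(2σ).
T⁴ = 0.941·2590/(2·5.67×10⁻⁸) = 2.149×10¹⁰ K⁴.
T = (2.149×10¹⁰)^(1/4).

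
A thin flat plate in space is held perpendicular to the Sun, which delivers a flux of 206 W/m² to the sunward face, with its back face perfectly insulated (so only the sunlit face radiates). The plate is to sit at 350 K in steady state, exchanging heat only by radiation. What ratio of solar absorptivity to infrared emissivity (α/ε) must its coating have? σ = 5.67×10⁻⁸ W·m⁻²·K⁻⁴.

α/ε ≈ 4.13

Balance: αS·A = εσ·1A·T⁴ ⇒ α/ε = σT⁴/S.
α/ε = 5.67×10⁻⁸·(350)⁴/206 = 5.67×10⁻⁸·1.501×10¹⁰/206.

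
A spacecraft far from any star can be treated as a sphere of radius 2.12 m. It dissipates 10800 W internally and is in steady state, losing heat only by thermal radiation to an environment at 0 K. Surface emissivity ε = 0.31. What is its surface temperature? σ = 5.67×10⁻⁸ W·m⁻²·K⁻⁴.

T ≈ 323 K

Steady state: internal power = radiated power, P = εσA T⁴.
Radiating area A = 4πr² = 56.48 m².
T⁴ = P/(εσA) = 10800/(0.31·5.67×10⁻⁸·56.48) = 1.088×10¹⁰ K⁴.
T = (1.088×10¹⁰)^(1/4).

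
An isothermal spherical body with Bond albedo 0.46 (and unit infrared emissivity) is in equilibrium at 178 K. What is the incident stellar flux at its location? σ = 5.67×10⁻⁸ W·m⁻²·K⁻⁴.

(1−a)S·πr² = σ·4πr²·T⁴ ⇒ S = 4σT⁴/(1−a).
S = 4·5.67×10⁻⁸·1.004×10⁹/0.540.

S ≈ 422 W/m²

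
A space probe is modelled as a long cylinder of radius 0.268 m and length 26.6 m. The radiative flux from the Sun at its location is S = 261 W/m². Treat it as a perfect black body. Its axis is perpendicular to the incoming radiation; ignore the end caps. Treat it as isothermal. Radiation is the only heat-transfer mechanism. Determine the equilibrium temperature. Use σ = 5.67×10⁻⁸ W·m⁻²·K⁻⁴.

At equilibrium, absorbed power = emitted power.
Absorbing cross-section = 2rL = 14.26 m²; emitting surface = 2πrL = 44.79 m² (ratio π).
S·A_cross = εσ·A_surf·T⁴  ⇒  T⁴ = S/(πσ).
T⁴ = 1.00·261/(π·5.67×10⁻⁸) = 1.465×10⁹ K⁴.
T = (1.465×10⁹)^(1/4).

T ≈ 196 K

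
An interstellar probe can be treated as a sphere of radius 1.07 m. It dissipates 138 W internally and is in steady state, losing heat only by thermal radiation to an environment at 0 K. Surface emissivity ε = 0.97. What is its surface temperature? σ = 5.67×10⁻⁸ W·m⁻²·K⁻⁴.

T ≈ 115 K

Steady state: internal power = radiated power, P = εσA T⁴.
Radiating area A = 4πr² = 14.39 m².
T⁴ = P/(εσA) = 138/(0.97·5.67×10⁻⁸·14.39) = 1.744×10⁸ K⁴.
T = (1.744×10⁸)^(1/4).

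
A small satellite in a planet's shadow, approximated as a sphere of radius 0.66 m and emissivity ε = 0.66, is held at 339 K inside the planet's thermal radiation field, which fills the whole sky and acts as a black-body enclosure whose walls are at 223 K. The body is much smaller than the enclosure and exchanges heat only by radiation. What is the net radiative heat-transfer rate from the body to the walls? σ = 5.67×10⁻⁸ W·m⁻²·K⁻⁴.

For a small grey body in a large enclosure: P_net = εσA(T_body⁴ − T_wall⁴).
A = 4πr² = 5.474 m²; T_body⁴ − T_wall⁴ = 1.321×10¹⁰ − 2.473×10⁹ = 1.073×10¹⁰ K⁴.
|P_net| = 0.66·5.67×10⁻⁸·5.474·1.073×10¹⁰.

P_net ≈ 2200 W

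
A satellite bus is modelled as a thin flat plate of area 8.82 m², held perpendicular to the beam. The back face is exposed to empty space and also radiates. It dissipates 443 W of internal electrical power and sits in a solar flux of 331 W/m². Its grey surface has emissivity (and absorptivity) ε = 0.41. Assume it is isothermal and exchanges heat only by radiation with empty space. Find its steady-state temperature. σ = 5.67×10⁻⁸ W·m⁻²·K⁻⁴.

T ≈ 251 K

At steady state, absorbed solar power + internal power = radiated power.
Absorbed: α·S·A_cross = 0.41·331·8.820 = 1197 W (cross-section A).
Total input = 1197 + 443 = 1640 W.
Radiated: εσ·A_surf·T⁴ with A_surf = 2A = 17.64 m².
T⁴ = 1640/(0.41·5.67×10⁻⁸·17.64) = 3.999×10⁹ K⁴.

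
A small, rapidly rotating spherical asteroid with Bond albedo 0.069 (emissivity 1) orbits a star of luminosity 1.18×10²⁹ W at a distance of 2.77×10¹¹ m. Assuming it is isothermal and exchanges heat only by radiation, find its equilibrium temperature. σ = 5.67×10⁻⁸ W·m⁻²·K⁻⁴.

First find the stellar flux at distance d: S = L/(4πd²) = 1.18×10²⁹/(4π·(2.77×10¹¹)²) = 1.224×10⁵ W/m².
For an isothermal sphere, absorbed (1−a)S·πr² = emitted σ·4πr²·T⁴, so T⁴ = (1−a)S/(4σ).
T⁴ = 0.931·1.224×10⁵/(4·5.67×10⁻⁸) = 5.024×10¹¹ K⁴.

T ≈ 842 K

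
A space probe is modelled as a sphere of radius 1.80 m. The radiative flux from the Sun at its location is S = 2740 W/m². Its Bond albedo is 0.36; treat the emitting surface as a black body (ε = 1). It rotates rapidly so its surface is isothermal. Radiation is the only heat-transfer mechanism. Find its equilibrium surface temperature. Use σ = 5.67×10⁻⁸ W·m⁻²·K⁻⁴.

At equilibrium, absorbed power = emitted power.
Absorbing cross-section = πr² = 10.18 m²; emitting surface = 4πr² = 40.72 m² (ratio 4).
(1−a)S·A_cross = εσ·A_surf·T⁴  ⇒  T⁴ = (1−a)S/(4σ).
T⁴ = 0.640·2740/(4·5.67×10⁻⁸) = 7.732×10⁹ K⁴.
T = (7.732×10⁹)^(1/4).

T ≈ 297 K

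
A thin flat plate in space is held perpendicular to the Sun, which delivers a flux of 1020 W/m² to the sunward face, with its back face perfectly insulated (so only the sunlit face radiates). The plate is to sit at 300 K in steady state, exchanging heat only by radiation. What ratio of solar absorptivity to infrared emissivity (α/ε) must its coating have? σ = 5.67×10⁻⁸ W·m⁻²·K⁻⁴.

α/ε ≈ 0.450

Balance: αS·A = εσ·1A·T⁴ ⇒ α/ε = σT⁴/S.
α/ε = 5.67×10⁻⁸·(300)⁴/1020 = 5.67×10⁻⁸·8.100×10⁹/1020.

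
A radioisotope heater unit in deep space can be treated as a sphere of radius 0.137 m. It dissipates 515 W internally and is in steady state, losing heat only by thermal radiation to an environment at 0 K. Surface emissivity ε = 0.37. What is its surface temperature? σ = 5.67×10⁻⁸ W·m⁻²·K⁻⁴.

Steady state: internal power = radiated power, P = εσA T⁴.
Radiating area A = 4πr² = 0.2359 m².
T⁴ = P/(εσA) = 515/(0.37·5.67×10⁻⁸·0.2359) = 1.041×10¹¹ K⁴.
T = (1.041×10¹¹)^(1/4).

T ≈ 568 K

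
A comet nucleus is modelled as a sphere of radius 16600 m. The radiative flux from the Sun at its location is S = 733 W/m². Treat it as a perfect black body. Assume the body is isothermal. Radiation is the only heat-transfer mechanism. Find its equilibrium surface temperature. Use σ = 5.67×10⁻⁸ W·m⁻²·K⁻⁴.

T ≈ 238 K

At equilibrium, absorbed power = emitted power.
Absorbing cross-section = πr² = 8.657×10⁸ m²; emitting surface = 4πr² = 3.463×10⁹ m² (ratio 4).
S·A_cross = εσ·A_surf·T⁴  ⇒  T⁴ = S/(4σ).
T⁴ = 1.00·733/(4·5.67×10⁻⁸) = 3.232×10⁹ K⁴.
T = (3.232×10⁹)^(1/4).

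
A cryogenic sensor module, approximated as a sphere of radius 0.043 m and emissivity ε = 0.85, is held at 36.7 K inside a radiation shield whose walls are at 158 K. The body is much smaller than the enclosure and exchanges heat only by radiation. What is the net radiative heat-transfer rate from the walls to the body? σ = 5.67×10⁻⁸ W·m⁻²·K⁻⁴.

P_net ≈ 0.696 W

For a small grey body in a large enclosure: P_net = εσA(T_body⁴ − T_wall⁴).
A = 4πr² = 0.02324 m²; T_body⁴ − T_wall⁴ = 1.814×10⁶ − 6.232×10⁸ = -6.214×10⁸ K⁴.
|P_net| = 0.85·5.67×10⁻⁸·0.02324·6.214×10⁸.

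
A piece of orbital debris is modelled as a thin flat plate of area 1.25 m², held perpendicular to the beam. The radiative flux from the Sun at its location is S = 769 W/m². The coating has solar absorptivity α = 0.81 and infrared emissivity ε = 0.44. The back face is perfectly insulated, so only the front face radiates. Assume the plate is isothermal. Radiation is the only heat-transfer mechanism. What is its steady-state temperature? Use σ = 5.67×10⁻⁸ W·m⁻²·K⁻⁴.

At equilibrium, absorbed power = emitted power.
Absorbing cross-section = A = 1.250 m²; emitting surface = A = 1.250 m² (ratio 1).
αS·A_cross = εσ·A_surf·T⁴  ⇒  T⁴ = αS/(ε·1σ).
T⁴ = 0.810·769/(0.44·1·5.67×10⁻⁸) = 2.497×10¹⁰ K⁴.
T = (2.497×10¹⁰)^(1/4).

T ≈ 398 K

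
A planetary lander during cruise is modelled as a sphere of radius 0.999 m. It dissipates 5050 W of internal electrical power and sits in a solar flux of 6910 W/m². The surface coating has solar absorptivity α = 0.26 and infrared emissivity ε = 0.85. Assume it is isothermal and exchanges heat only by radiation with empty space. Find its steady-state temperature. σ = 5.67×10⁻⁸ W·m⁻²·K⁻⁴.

At steady state, absorbed solar power + internal power = radiated power.
Absorbed: α·S·A_cross = 0.26·6910·3.135 = 5633 W (cross-section πr²).
Total input = 5633 + 5050 = 10680 W.
Radiated: εσ·A_surf·T⁴ with A_surf = 4πr² = 12.54 m².
T⁴ = 10680/(0.85·5.67×10⁻⁸·12.54) = 1.767×10¹⁰ K⁴.

T ≈ 365 K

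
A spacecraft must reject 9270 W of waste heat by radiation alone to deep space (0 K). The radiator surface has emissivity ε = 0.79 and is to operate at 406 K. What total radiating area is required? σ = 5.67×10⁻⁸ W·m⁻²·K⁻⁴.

P = εσA T⁴ ⇒ A = P/(εσT⁴).
T⁴ = 2.717×10¹⁰ K⁴.
A = 9270/(0.79 × 5.67×10⁻⁸ × 2.717×10¹⁰).

A ≈ 7.62 m²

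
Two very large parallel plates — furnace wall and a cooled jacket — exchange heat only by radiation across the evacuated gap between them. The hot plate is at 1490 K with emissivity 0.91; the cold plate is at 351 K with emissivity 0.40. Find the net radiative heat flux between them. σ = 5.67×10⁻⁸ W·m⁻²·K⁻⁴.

q ≈ 1.07×10⁵ W/m²

For two infinite grey parallel plates, q = σ(T₁⁴ − T₂⁴)/(1/ε₁ + 1/ε₂ − 1).
T₁⁴ − T₂⁴ = 4.929×10¹² − 1.518×10¹⁰ = 4.914×10¹² K⁴.
1/ε₁ + 1/ε₂ − 1 = 1.099 + 2.500 − 1 = 2.599.
q = 5.67×10⁻⁸ × 4.914×10¹² / 2.599.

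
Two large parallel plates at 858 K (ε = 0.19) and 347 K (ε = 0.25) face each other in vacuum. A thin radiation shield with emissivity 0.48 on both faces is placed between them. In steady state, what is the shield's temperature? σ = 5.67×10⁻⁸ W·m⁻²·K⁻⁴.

In steady state the net flux on the hot side equals that on the cold side.
σ(T₁⁴−T_s⁴)/D₁ = σ(T_s⁴−T₂⁴)/D₂, with D₁ = 1/ε₁+1/ε_s−1 = 6.346, D₂ = 1/ε_s+1/ε₂−1 = 5.083.
Solve for T_s⁴: T_s⁴ = (D₂·T₁⁴ + D₁·T₂⁴)/(D₁+D₂) = 2.491×10¹¹ K⁴.

T_s ≈ 706 K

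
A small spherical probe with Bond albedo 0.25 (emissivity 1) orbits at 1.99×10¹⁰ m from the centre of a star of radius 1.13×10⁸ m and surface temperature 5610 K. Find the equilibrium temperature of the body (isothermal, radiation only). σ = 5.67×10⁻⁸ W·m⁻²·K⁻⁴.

The star's surface emits σT_*⁴; at distance d the flux is S = σT_*⁴(R_*/d)².
S = 5.67×10⁻⁸·(5610)⁴·(1.13×10⁸/1.99×10¹⁰)² = 1811 W/m².
For an isothermal sphere T⁴ = (1−a)S/(4σ) = 5.988×10⁹ K⁴.

T ≈ 278 K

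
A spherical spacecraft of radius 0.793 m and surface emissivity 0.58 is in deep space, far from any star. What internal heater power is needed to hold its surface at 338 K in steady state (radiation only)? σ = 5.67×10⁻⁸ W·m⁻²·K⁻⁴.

P = εσ·4πr²·T⁴.
4πr² = 7.902 m²; T⁴ = 1.305×10¹⁰ K⁴.
P = 0.58·5.67×10⁻⁸·7.902·1.305×10¹⁰.

P ≈ 3390 W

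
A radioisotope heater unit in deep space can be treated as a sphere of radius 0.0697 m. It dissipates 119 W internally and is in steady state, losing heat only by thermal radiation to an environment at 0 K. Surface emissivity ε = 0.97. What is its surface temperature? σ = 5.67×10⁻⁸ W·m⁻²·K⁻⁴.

T ≈ 434 K

Steady state: internal power = radiated power, P = εσA T⁴.
Radiating area A = 4πr² = 0.06105 m².
T⁴ = P/(εσA) = 119/(0.97·5.67×10⁻⁸·0.06105) = 3.544×10¹⁰ K⁴.
T = (3.544×10¹⁰)^(1/4).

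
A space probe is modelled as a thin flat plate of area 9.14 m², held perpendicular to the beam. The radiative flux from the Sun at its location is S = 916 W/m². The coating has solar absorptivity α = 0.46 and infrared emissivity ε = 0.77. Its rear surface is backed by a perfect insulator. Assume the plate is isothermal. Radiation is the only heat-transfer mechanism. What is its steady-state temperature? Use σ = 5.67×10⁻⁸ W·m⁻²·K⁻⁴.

At equilibrium, absorbed power = emitted power.
Absorbing cross-section = A = 9.140 m²; emitting surface = A = 9.140 m² (ratio 1).
αS·A_cross = εσ·A_surf·T⁴  ⇒  T⁴ = αS/(ε·1σ).
T⁴ = 0.460·916/(0.77·1·5.67×10⁻⁸) = 9.651×10⁹ K⁴.
T = (9.651×10⁹)^(1/4).

T ≈ 313 K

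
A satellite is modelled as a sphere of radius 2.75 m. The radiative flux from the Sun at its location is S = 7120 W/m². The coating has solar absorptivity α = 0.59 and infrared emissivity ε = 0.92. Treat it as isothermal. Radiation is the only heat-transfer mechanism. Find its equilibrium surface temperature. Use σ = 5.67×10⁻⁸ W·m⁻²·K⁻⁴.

At equilibrium, absorbed power = emitted power.
Absorbing cross-section = πr² = 23.76 m²; emitting surface = 4πr² = 95.03 m² (ratio 4).
αS·A_cross = εσ·A_surf·T⁴  ⇒  T⁴ = αS/(ε·4σ).
T⁴ = 0.590·7120/(0.92·4·5.67×10⁻⁸) = 2.013×10¹⁰ K⁴.
T = (2.013×10¹⁰)^(1/4).

T ≈ 377 K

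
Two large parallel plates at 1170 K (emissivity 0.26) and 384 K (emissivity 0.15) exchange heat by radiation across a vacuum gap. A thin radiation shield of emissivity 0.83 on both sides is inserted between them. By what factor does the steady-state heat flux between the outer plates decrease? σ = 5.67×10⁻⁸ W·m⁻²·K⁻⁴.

factor ≈ 1.15

Without shield: q₀ = σΔ(T⁴)/(1/ε₁+1/ε₂−1) with denominator 9.513.
With shield the two gaps are in series; the resistances add: (1/ε₁+1/ε_s−1)+(1/ε_s+1/ε₂−1) = 4.051+6.871 = 10.92.
Heat-flux ratio q₀/q = 10.92/9.513.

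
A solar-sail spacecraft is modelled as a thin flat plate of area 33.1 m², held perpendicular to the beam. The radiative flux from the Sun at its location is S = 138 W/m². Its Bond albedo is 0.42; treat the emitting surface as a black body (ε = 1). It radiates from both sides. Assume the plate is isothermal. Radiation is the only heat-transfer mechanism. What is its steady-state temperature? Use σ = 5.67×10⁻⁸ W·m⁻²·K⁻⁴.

At equilibrium, absorbed power = emitted power.
Absorbing cross-section = A = 33.10 m²; emitting surface = 2A = 66.20 m² (ratio 2).
(1−a)S·A_cross = εσ·A_surf·T⁴  ⇒  T⁴ = (1−a)S/(2σ).
T⁴ = 0.580·138/(2·5.67×10⁻⁸) = 7.058×10⁸ K⁴.
T = (7.058×10⁸)^(1/4).

T ≈ 163 K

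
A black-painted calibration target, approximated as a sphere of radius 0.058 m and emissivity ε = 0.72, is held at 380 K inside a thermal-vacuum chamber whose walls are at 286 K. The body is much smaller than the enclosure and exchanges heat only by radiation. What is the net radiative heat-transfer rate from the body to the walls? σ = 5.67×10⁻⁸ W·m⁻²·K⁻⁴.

P_net ≈ 24.4 W

For a small grey body in a large enclosure: P_net = εσA(T_body⁴ − T_wall⁴).
A = 4πr² = 0.04227 m²; T_body⁴ − T_wall⁴ = 2.085×10¹⁰ − 6.691×10⁹ = 1.416×10¹⁰ K⁴.
|P_net| = 0.72·5.67×10⁻⁸·0.04227·1.416×10¹⁰.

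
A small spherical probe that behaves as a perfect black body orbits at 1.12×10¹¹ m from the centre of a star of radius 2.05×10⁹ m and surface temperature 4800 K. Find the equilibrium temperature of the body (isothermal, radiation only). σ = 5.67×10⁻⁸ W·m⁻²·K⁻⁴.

T ≈ 459 K

The star's surface emits σT_*⁴; at distance d the flux is S = σT_*⁴(R_*/d)².
S = 5.67×10⁻⁸·(4800)⁴·(2.05×10⁹/1.12×10¹¹)² = 10080 W/m².
For an isothermal sphere T⁴ = (1−a)S/(4σ) = 4.446×10¹⁰ K⁴.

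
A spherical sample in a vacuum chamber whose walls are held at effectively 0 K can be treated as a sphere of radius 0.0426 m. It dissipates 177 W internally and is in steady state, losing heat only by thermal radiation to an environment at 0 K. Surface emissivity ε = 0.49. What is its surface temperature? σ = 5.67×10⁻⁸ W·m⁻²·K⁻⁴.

T ≈ 727 K

Steady state: internal power = radiated power, P = εσA T⁴.
Radiating area A = 4πr² = 0.02280 m².
T⁴ = P/(εσA) = 177/(0.49·5.67×10⁻⁸·0.02280) = 2.794×10¹¹ K⁴.
T = (2.794×10¹¹)^(1/4).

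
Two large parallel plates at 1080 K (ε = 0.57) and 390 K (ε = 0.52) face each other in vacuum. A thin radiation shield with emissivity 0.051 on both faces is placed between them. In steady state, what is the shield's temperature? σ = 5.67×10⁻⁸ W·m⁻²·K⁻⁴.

T_s ≈ 913 K

In steady state the net flux on the hot side equals that on the cold side.
σ(T₁⁴−T_s⁴)/D₁ = σ(T_s⁴−T₂⁴)/D₂, with D₁ = 1/ε₁+1/ε_s−1 = 20.36, D₂ = 1/ε_s+1/ε₂−1 = 20.53.
Solve for T_s⁴: T_s⁴ = (D₂·T₁⁴ + D₁·T₂⁴)/(D₁+D₂) = 6.946×10¹¹ K⁴.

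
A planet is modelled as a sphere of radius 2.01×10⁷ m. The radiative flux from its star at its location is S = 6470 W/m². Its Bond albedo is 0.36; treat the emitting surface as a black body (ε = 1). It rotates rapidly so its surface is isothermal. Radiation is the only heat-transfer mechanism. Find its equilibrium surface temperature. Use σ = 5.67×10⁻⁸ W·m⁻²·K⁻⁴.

At equilibrium, absorbed power = emitted power.
Absorbing cross-section = πr² = 1.269×10¹⁵ m²; emitting surface = 4πr² = 5.077×10¹⁵ m² (ratio 4).
(1−a)S·A_cross = εσ·A_surf·T⁴  ⇒  T⁴ = (1−a)S/(4σ).
T⁴ = 0.640·6470/(4·5.67×10⁻⁸) = 1.826×10¹⁰ K⁴.
T = (1.826×10¹⁰)^(1/4).

T ≈ 368 K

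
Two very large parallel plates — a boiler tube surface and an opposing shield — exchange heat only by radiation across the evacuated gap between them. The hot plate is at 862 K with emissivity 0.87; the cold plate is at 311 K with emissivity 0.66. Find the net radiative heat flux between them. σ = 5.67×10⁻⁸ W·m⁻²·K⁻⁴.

For two infinite grey parallel plates, q = σ(T₁⁴ − T₂⁴)/(1/ε₁ + 1/ε₂ − 1).
T₁⁴ − T₂⁴ = 5.521×10¹¹ − 9.355×10⁹ = 5.428×10¹¹ K⁴.
1/ε₁ + 1/ε₂ − 1 = 1.149 + 1.515 − 1 = 1.665.
q = 5.67×10⁻⁸ × 5.428×10¹¹ / 1.665.

q ≈ 18500 W/m²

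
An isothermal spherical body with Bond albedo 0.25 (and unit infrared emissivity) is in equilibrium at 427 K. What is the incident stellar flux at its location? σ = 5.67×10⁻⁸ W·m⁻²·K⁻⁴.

S ≈ 10100 W/m²

(1−a)S·πr² = σ·4πr²·T⁴ ⇒ S = 4σT⁴/(1−a).
S = 4·5.67×10⁻⁸·3.324×10¹⁰/0.750.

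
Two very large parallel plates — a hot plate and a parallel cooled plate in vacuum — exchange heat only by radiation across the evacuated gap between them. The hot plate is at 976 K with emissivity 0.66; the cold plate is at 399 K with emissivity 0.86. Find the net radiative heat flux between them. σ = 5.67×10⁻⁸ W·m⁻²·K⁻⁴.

q ≈ 29800 W/m²

For two infinite grey parallel plates, q = σ(T₁⁴ − T₂⁴)/(1/ε₁ + 1/ε₂ − 1).
T₁⁴ − T₂⁴ = 9.074×10¹¹ − 2.534×10¹⁰ = 8.821×10¹¹ K⁴.
1/ε₁ + 1/ε₂ − 1 = 1.515 + 1.163 − 1 = 1.678.
q = 5.67×10⁻⁸ × 8.821×10¹¹ / 1.678.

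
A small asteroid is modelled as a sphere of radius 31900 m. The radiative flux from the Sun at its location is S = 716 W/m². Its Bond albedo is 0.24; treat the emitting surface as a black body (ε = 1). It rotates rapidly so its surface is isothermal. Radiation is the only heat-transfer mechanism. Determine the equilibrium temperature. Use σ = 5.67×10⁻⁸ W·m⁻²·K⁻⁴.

T ≈ 221 K

At equilibrium, absorbed power = emitted power.
Absorbing cross-section = πr² = 3.197×10⁹ m²; emitting surface = 4πr² = 1.279×10¹⁰ m² (ratio 4).
(1−a)S·A_cross = εσ·A_surf·T⁴  ⇒  T⁴ = (1−a)S/(4σ).
T⁴ = 0.760·716/(4·5.67×10⁻⁸) = 2.399×10⁹ K⁴.
T = (2.399×10⁹)^(1/4).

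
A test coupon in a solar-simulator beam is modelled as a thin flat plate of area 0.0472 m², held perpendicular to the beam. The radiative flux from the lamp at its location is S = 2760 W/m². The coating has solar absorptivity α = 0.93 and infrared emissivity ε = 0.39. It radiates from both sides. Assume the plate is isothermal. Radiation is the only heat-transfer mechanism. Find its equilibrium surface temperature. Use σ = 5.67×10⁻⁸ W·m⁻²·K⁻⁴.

T ≈ 491 K

At equilibrium, absorbed power = emitted power.
Absorbing cross-section = A = 0.04720 m²; emitting surface = 2A = 0.09440 m² (ratio 2).
αS·A_cross = εσ·A_surf·T⁴  ⇒  T⁴ = αS/(ε·2σ).
T⁴ = 0.930·2760/(0.39·2·5.67×10⁻⁸) = 5.804×10¹⁰ K⁴.
T = (5.804×10¹⁰)^(1/4).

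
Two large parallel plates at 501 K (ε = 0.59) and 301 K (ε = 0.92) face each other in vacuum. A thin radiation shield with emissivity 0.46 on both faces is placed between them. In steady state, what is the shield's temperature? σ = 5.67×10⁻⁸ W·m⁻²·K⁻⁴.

T_s ≈ 424 K

In steady state the net flux on the hot side equals that on the cold side.
σ(T₁⁴−T_s⁴)/D₁ = σ(T_s⁴−T₂⁴)/D₂, with D₁ = 1/ε₁+1/ε_s−1 = 2.869, D₂ = 1/ε_s+1/ε₂−1 = 2.261.
Solve for T_s⁴: T_s⁴ = (D₂·T₁⁴ + D₁·T₂⁴)/(D₁+D₂) = 3.236×10¹⁰ K⁴.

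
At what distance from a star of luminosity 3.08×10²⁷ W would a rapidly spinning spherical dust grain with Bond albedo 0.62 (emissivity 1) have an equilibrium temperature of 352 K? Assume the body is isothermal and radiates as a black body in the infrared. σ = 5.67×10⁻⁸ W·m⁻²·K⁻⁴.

d ≈ 1.64×10¹¹ m

For an isothermal black-emitting sphere, (1−a)S·πr² = σ·4πr²·T⁴ ⇒ S = 4σT⁴/(1−a).
S = 4·5.67×10⁻⁸·(352)⁴/0.380 = 9163 W/m².
Flux falls as S = L/(4πd²), so d = √(L/(4πS)) = √(3.08×10²⁷/(4π·9163)).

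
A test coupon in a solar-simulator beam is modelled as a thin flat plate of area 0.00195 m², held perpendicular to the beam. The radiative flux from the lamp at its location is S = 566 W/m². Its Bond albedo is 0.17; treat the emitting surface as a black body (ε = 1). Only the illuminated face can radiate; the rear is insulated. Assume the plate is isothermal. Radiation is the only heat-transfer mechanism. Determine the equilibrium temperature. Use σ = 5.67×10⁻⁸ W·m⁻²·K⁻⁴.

At equilibrium, absorbed power = emitted power.
Absorbing cross-section = A = 0.001950 m²; emitting surface = A = 0.001950 m² (ratio 1).
(1−a)S·A_cross = εσ·A_surf·T⁴  ⇒  T⁴ = (1−a)S/(1σ).
T⁴ = 0.830·566/(1·5.67×10⁻⁸) = 8.285×10⁹ K⁴.
T = (8.285×10⁹)^(1/4).

T ≈ 302 K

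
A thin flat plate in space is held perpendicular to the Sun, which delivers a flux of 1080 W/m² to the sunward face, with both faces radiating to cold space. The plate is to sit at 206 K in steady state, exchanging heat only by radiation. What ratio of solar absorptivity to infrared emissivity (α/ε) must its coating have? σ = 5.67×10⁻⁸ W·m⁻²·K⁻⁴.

Balance: αS·A = εσ·2A·T⁴ ⇒ α/ε = 2σT⁴/S.
α/ε = 2·5.67×10⁻⁸·(206)⁴/1080 = 2·5.67×10⁻⁸·1.801×10⁹/1080.

α/ε ≈ 0.189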